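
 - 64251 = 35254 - 99505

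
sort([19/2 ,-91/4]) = [-91/4,19/2]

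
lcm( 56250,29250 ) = 731250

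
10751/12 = 10751/12 = 895.92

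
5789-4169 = 1620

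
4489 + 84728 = 89217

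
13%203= 13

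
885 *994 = 879690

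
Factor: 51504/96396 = 2^2*37^1*277^( - 1) = 148/277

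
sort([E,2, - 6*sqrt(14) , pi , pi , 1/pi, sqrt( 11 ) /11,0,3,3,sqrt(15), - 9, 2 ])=[-6 *sqrt ( 14 ),-9, 0, sqrt ( 11)/11,  1/pi , 2, 2 , E , 3,3,pi,pi, sqrt(15 )]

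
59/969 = 59/969 = 0.06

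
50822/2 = 25411 = 25411.00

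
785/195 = 157/39 = 4.03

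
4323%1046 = 139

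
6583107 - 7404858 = -821751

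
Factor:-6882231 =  - 3^1*2294077^1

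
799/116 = 799/116 = 6.89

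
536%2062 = 536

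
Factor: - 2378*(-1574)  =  2^2*29^1 * 41^1*787^1 = 3742972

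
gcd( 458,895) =1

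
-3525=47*( - 75 )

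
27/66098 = 27/66098 = 0.00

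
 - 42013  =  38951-80964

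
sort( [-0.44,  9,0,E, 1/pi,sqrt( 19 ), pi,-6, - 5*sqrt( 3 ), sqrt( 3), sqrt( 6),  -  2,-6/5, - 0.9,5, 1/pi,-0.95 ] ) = [ - 5*sqrt( 3), - 6, - 2, -6/5,-0.95,  -  0.9,- 0.44, 0, 1/pi,  1/pi,sqrt(3),  sqrt( 6),E,  pi,sqrt ( 19),  5,9]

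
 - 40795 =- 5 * 8159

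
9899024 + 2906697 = 12805721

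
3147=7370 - 4223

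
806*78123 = 62967138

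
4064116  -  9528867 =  - 5464751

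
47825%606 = 557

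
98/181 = 98/181 = 0.54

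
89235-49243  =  39992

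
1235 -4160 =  - 2925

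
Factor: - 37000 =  - 2^3*5^3*37^1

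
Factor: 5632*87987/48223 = 495542784/48223 =2^9*3^1*7^( - 1 )*11^1*83^( - 2)*139^1*211^1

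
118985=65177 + 53808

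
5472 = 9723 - 4251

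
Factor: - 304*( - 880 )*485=2^8*5^2 * 11^1*19^1*97^1= 129747200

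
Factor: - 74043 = -3^2*19^1*433^1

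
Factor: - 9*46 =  - 414 = - 2^1*3^2*23^1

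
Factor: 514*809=2^1*257^1*809^1 = 415826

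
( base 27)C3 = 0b101000111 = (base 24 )DF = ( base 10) 327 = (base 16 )147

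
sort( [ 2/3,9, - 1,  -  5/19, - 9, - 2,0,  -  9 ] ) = [-9,-9, - 2,-1,  -  5/19,  0 , 2/3 , 9]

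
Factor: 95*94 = 8930  =  2^1*5^1*19^1*47^1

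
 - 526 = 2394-2920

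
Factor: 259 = 7^1*37^1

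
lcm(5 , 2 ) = 10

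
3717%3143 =574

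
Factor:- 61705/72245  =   - 12341/14449 = - 7^1* 41^1*43^1*14449^( - 1 ) 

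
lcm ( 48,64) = 192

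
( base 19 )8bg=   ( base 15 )dc8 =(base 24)59H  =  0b110000101001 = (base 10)3113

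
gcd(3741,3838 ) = 1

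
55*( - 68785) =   -  3783175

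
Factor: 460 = 2^2 * 5^1  *23^1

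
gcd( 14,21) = 7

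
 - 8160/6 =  - 1360 =-1360.00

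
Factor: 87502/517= 2^1*11^( - 1 )*47^(- 1 )*67^1*653^1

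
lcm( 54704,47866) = 382928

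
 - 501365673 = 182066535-683432208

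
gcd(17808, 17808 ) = 17808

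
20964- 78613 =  - 57649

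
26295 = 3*8765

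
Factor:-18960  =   - 2^4*3^1*5^1*79^1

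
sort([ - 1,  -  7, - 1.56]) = [ - 7, - 1.56, - 1]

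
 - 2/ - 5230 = 1/2615 = 0.00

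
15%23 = 15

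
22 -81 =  - 59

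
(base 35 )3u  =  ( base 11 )113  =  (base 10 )135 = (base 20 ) 6f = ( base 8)207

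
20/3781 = 20/3781 = 0.01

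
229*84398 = 19327142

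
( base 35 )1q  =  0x3d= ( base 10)61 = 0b111101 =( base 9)67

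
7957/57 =139 + 34/57 = 139.60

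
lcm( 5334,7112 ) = 21336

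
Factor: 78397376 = 2^6 * 37^1*33107^1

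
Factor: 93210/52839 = 2^1 * 3^(  -  2)*5^1* 13^1*19^( - 1)*103^ ( - 1)*239^1 = 31070/17613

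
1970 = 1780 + 190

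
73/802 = 73/802=0.09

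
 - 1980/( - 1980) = 1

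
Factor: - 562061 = - 31^1* 18131^1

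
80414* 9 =723726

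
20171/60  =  20171/60  =  336.18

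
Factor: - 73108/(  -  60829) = 2^2*7^2 * 59^( - 1) * 373^1*1031^( - 1)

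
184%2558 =184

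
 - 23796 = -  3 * 7932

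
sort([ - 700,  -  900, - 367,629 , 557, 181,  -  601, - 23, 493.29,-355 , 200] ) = [ - 900,- 700 ,-601, - 367, - 355 , - 23,181,200, 493.29, 557 , 629 ] 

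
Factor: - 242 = - 2^1*11^2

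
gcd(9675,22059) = 387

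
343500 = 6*57250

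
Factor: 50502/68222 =57/77=3^1*7^( - 1)*11^( - 1 )*19^1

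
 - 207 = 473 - 680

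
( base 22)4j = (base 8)153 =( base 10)107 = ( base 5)412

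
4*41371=165484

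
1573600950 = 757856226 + 815744724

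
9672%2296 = 488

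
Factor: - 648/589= - 2^3*3^4  *  19^( - 1)*31^( -1 )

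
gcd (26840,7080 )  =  40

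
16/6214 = 8/3107  =  0.00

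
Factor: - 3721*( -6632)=24677672 = 2^3 * 61^2* 829^1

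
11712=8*1464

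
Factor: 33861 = 3^1* 11287^1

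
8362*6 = 50172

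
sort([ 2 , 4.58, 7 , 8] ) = [2,4.58, 7, 8 ]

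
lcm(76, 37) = 2812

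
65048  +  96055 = 161103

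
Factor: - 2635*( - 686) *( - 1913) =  - 3457957930 = - 2^1*5^1*7^3*17^1*31^1*1913^1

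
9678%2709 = 1551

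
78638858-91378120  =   - 12739262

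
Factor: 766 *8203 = 2^1*13^1*383^1*631^1 =6283498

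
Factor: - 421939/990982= - 2^(-1)*7^2*79^1 * 109^1* 495491^( - 1)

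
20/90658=10/45329 = 0.00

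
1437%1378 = 59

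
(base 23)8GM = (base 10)4622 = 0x120e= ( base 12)2812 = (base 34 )3XW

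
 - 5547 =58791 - 64338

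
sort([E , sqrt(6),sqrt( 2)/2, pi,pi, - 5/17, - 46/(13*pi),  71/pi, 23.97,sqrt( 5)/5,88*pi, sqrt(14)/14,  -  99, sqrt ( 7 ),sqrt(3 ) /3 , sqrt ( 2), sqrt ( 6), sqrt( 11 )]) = [-99, - 46/ (13* pi ),-5/17,sqrt(14) /14,sqrt( 5) /5,sqrt( 3) /3, sqrt( 2 )/2,  sqrt( 2), sqrt( 6),sqrt(6), sqrt(7),E, pi,pi, sqrt( 11), 71/pi,23.97,88*pi]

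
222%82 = 58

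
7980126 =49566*161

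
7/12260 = 7/12260 = 0.00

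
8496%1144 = 488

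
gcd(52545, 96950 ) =5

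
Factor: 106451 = 106451^1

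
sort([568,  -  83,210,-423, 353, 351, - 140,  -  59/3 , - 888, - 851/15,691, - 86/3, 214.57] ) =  [ - 888,-423,- 140, - 83, - 851/15, - 86/3 , - 59/3, 210 , 214.57, 351, 353,568,691 ]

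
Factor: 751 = 751^1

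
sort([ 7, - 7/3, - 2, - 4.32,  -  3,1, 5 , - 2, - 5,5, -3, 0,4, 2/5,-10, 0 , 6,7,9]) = [ - 10, -5,-4.32,- 3, - 3,-7/3, - 2,-2, 0,0,2/5,1, 4,5,5,6,7,7,9]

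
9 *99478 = 895302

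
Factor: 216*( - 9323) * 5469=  - 2^3*3^4*1823^1 * 9323^1= -  11013297192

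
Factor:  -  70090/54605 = - 2^1*43^1*67^(-1 ) = -86/67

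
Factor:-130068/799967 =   -  2^2*3^2*7^(  -  1)*3613^1*114281^( - 1)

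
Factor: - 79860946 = -2^1 * 11^1 * 89^1 * 40787^1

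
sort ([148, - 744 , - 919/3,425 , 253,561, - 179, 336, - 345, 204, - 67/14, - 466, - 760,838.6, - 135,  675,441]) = [ - 760, -744, - 466, - 345,- 919/3, - 179, - 135 ,-67/14,  148, 204, 253, 336, 425,  441, 561, 675, 838.6]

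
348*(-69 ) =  - 24012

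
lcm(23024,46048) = 46048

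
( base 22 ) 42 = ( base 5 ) 330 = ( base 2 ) 1011010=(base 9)110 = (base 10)90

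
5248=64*82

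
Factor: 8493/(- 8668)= - 2^ (-2)*3^1*11^ ( - 1)*19^1* 149^1*197^( - 1)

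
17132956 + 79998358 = 97131314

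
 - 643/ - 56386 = 643/56386  =  0.01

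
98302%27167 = 16801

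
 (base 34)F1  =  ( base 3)200221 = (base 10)511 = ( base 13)304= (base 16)1ff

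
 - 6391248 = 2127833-8519081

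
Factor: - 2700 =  - 2^2 * 3^3*5^2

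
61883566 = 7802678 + 54080888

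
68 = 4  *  17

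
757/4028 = 757/4028= 0.19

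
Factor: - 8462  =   - 2^1*4231^1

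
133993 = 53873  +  80120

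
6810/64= 3405/32 = 106.41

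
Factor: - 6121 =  - 6121^1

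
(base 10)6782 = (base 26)a0m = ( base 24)bie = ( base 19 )IEI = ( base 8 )15176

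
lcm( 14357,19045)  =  933205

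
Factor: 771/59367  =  7^ ( - 1)*11^ ( - 1) = 1/77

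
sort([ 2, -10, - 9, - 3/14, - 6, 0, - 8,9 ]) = [ - 10,  -  9, - 8,  -  6, - 3/14, 0,  2, 9 ]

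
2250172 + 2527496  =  4777668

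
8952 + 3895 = 12847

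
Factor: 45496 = 2^3*11^2*47^1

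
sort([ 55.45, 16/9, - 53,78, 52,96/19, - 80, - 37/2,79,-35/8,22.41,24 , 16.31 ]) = [ - 80, - 53,-37/2,-35/8, 16/9, 96/19, 16.31, 22.41,24,52,55.45, 78, 79 ] 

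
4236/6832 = 1059/1708 = 0.62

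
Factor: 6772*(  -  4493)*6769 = - 205957628324 = - 2^2 *7^1*967^1*1693^1*4493^1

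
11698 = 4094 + 7604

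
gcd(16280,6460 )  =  20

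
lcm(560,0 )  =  0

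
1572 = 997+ 575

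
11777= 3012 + 8765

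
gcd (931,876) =1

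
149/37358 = 149/37358 = 0.00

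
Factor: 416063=29^1*14347^1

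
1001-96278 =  - 95277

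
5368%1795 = 1778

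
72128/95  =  72128/95 =759.24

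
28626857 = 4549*6293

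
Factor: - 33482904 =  - 2^3*3^1*7^1*13^1 * 15331^1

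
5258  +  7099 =12357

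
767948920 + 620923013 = 1388871933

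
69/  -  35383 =- 69/35383=-0.00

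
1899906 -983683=916223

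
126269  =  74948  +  51321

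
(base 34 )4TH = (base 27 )7JB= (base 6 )42015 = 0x15FB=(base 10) 5627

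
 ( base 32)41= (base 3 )11210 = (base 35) 3o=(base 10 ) 129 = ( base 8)201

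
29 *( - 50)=-1450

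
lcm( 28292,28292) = 28292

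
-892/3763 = -1 + 2871/3763 = - 0.24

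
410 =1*410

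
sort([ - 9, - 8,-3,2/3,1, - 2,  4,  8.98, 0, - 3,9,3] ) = [  -  9,-8,- 3,  -  3, - 2, 0,2/3,1,3,4,8.98, 9] 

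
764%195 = 179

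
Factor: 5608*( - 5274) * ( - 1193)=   35284874256 = 2^4*3^2*293^1*701^1*1193^1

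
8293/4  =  2073+1/4 = 2073.25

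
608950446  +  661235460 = 1270185906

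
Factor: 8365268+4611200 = 2^2  *19^1*113^1* 1511^1 = 12976468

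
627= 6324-5697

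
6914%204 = 182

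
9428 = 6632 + 2796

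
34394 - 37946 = - 3552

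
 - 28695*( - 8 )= 229560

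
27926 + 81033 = 108959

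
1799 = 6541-4742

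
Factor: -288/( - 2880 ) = 2^( - 1)*5^( - 1) = 1/10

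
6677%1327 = 42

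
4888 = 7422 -2534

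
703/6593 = 37/347 = 0.11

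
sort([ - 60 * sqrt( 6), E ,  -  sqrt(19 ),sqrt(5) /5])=[ - 60*sqrt (6), - sqrt(19),sqrt(5)/5,E]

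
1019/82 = 12 + 35/82 = 12.43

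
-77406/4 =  - 19352+1/2  =  - 19351.50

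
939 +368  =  1307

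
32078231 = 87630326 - 55552095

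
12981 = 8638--4343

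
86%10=6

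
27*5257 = 141939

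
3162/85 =37 + 1/5 = 37.20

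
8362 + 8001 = 16363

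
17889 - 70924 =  - 53035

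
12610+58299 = 70909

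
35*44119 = 1544165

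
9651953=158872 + 9493081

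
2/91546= 1/45773 = 0.00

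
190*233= 44270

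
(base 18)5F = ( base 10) 105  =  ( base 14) 77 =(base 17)63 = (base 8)151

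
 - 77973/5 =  - 15595 + 2/5 = - 15594.60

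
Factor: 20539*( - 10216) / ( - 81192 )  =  26228303/10149 = 3^( - 1 )*17^( -1 )*19^1 * 23^1*47^1 *199^ ( - 1)* 1277^1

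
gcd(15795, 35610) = 15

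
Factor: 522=2^1*3^2*29^1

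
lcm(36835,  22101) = 110505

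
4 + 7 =11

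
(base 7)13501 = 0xE5C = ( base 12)2164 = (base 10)3676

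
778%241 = 55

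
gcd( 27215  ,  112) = 1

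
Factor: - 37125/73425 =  - 45/89 = -  3^2*5^1 * 89^(-1) 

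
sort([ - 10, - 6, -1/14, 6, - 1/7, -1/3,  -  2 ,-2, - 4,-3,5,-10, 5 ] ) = [ - 10, - 10,-6, - 4, - 3 , - 2,  -  2, - 1/3, - 1/7,  -  1/14, 5, 5,6]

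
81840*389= 31835760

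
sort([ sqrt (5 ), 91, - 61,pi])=[ - 61,sqrt(5 ),pi , 91 ] 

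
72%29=14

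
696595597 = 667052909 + 29542688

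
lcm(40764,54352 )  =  163056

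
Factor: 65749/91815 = 3^(- 1 )*5^( - 1) * 37^1*1777^1*6121^(-1)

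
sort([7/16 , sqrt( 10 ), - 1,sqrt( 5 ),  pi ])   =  [ - 1,7/16, sqrt( 5),pi,sqrt( 10 )] 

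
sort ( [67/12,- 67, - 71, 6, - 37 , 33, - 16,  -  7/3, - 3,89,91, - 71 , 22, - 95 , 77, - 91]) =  [ - 95, - 91, - 71,  -  71 ,  -  67,  -  37, - 16,-3, - 7/3,67/12, 6, 22,33,77,89,91] 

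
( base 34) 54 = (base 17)a4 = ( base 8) 256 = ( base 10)174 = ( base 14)c6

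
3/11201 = 3/11201 =0.00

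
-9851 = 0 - 9851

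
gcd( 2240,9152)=64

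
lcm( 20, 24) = 120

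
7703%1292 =1243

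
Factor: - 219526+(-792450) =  - 1011976 =- 2^3*7^1*17^1*1063^1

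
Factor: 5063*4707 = 3^2*61^1*83^1*523^1= 23831541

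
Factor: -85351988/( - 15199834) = 2^1*13^( - 1)* 23^1*29^1 * 31991^1*584609^(  -  1 )=   42675994/7599917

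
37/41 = 37/41= 0.90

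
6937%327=70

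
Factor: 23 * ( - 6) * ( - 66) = 2^2*3^2*11^1*23^1= 9108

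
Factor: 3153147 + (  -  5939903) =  - 2^2*7^1*99527^1=- 2786756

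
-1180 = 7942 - 9122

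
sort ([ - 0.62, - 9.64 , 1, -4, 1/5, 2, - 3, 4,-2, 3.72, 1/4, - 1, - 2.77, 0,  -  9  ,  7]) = [ - 9.64, - 9, - 4, - 3,-2.77, - 2, - 1, - 0.62, 0, 1/5, 1/4, 1, 2, 3.72, 4, 7]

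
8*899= 7192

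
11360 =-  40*(-284 ) 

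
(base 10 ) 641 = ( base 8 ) 1201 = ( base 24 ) 12H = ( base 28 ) MP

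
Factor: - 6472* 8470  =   - 2^4*5^1*7^1 * 11^2*809^1 = -54817840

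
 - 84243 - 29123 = - 113366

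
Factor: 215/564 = 2^( - 2)*3^( - 1 )*5^1*43^1*47^( - 1)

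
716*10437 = 7472892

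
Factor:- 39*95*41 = - 3^1*5^1*13^1*19^1  *41^1 = - 151905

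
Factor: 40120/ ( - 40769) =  - 2^3*5^1*17^1*691^( - 1 ) =- 680/691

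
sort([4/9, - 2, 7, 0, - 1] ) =[ - 2,-1,  0, 4/9,  7]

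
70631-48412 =22219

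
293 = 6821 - 6528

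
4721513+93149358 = 97870871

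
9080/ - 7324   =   - 2270/1831 = - 1.24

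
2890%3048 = 2890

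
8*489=3912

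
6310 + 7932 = 14242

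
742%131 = 87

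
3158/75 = 42 + 8/75=42.11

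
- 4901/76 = - 65 + 39/76 = - 64.49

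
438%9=6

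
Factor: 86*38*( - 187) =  - 2^2*11^1*17^1*19^1*43^1 = -611116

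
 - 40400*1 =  -40400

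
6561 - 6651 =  - 90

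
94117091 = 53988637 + 40128454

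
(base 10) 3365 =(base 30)3M5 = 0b110100100101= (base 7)12545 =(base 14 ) 1325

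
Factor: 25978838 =2^1*29^1*419^1*1069^1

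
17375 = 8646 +8729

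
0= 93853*0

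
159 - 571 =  - 412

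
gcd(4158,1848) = 462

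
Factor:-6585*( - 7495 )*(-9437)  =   - 3^1*5^2*439^1*1499^1*9437^1 = - 465759124275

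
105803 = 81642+24161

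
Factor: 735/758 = 2^ ( - 1 ) * 3^1 * 5^1 * 7^2*379^(-1)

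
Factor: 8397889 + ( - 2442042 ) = 1453^1*  4099^1 = 5955847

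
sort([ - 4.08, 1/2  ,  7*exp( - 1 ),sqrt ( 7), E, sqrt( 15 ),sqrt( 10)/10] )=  [ - 4.08,sqrt(10) /10, 1/2, 7*exp(-1 ), sqrt(7), E,sqrt(15) ]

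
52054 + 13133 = 65187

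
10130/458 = 22  +  27/229 =22.12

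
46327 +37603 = 83930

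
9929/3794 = 9929/3794 = 2.62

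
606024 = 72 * 8417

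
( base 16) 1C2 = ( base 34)d8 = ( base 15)200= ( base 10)450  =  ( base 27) gi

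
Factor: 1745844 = 2^2*3^1*145487^1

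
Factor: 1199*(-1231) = -1475969 = - 11^1 * 109^1*1231^1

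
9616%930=316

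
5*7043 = 35215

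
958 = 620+338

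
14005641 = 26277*533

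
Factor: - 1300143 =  - 3^1*13^1*17^1*37^1*53^1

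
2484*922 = 2290248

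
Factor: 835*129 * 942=101467530=2^1*3^2 *5^1*43^1 * 157^1*167^1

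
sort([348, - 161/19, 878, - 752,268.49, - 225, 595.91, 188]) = [ - 752, - 225, - 161/19, 188, 268.49, 348, 595.91, 878]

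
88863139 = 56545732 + 32317407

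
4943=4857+86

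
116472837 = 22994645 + 93478192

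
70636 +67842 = 138478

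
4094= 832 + 3262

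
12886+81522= 94408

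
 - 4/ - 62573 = 4/62573 = 0.00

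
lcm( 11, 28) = 308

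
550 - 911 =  - 361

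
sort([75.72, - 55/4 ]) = [ - 55/4, 75.72 ]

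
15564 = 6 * 2594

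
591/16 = 36 + 15/16 = 36.94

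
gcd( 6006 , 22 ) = 22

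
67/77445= 67/77445 = 0.00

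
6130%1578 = 1396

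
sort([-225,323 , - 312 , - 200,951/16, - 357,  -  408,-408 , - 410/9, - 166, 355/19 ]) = [  -  408 , - 408,-357, - 312, - 225, - 200, - 166, - 410/9,355/19,951/16,323] 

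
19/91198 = 19/91198 = 0.00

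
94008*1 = 94008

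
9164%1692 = 704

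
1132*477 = 539964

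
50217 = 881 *57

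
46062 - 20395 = 25667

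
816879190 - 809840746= 7038444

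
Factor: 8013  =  3^1* 2671^1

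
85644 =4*21411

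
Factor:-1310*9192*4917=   -  59208153840= - 2^4*3^2*5^1*11^1*131^1* 149^1*383^1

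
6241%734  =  369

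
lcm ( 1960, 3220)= 45080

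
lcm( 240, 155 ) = 7440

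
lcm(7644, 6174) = 160524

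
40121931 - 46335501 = - 6213570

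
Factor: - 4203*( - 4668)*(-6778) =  - 2^3 * 3^3*389^1*467^1*3389^1= -132981675912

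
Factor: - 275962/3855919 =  - 2^1*31^1 * 4451^1*3855919^( - 1)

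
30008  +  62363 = 92371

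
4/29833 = 4/29833 = 0.00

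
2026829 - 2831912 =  - 805083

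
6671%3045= 581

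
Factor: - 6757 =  - 29^1 *233^1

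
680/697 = 40/41=0.98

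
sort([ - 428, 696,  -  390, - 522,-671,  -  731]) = [ - 731, - 671, - 522,  -  428,  -  390,696]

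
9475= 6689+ 2786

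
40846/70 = 583+18/35 = 583.51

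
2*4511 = 9022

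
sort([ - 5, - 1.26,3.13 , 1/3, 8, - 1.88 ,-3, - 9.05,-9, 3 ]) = [-9.05 , - 9, - 5 ,- 3, - 1.88, -1.26, 1/3, 3,  3.13, 8 ] 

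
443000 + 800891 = 1243891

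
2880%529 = 235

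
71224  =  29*2456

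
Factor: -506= - 2^1 * 11^1 * 23^1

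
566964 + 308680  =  875644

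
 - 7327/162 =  - 7327/162 = - 45.23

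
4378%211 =158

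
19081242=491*38862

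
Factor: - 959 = -7^1 * 137^1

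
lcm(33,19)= 627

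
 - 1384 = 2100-3484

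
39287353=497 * 79049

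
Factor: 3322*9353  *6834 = 2^2*3^1 *11^1 * 17^1*47^1* 67^1*151^1*199^1=212336931444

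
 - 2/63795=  - 1  +  63793/63795 = - 0.00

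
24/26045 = 24/26045 = 0.00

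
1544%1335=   209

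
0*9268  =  0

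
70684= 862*82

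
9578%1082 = 922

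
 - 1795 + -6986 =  - 8781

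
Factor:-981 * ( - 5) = 4905=3^2 *5^1* 109^1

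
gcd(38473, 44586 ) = 1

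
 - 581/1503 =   -  1 + 922/1503=-  0.39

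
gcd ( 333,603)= 9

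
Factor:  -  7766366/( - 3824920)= 2^( - 2 )*5^( - 1)*11^ ( - 1)*8693^( - 1)*3883183^1=3883183/1912460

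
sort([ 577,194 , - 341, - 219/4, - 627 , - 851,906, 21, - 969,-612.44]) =[ - 969, -851, -627, - 612.44, - 341,  -  219/4,21, 194, 577,906 ]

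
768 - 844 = - 76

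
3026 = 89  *34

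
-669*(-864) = 578016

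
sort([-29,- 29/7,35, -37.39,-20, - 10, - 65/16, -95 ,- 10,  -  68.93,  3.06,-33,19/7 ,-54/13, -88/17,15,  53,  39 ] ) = [ - 95,-68.93, - 37.39, - 33,-29,-20, - 10, - 10, - 88/17,-54/13,-29/7,-65/16,19/7, 3.06,  15, 35, 39,53]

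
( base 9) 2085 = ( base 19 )44f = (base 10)1535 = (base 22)33H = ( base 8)2777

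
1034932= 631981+402951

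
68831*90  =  6194790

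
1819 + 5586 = 7405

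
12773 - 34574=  - 21801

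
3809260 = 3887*980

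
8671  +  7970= 16641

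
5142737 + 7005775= 12148512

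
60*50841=3050460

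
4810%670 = 120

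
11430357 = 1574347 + 9856010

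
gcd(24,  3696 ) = 24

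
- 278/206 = -2 + 67/103 = - 1.35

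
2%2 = 0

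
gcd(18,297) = 9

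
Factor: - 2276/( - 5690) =2/5   =  2^1*5^(- 1) 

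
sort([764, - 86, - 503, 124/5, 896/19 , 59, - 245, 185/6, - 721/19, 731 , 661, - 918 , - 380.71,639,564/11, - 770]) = [ - 918, - 770,-503,-380.71 , - 245 , - 86,-721/19,124/5, 185/6,896/19, 564/11, 59,639,661,731, 764 ] 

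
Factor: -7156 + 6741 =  - 415=   -5^1 * 83^1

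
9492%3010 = 462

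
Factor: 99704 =2^3*11^2 *103^1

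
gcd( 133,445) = 1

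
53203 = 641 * 83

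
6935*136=943160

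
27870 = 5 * 5574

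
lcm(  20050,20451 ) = 1022550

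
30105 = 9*3345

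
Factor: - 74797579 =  - 397^1 * 188407^1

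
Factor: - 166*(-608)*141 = 2^6*3^1 * 19^1*47^1*83^1 = 14230848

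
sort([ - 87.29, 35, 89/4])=[  -  87.29,89/4, 35 ] 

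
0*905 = 0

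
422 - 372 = 50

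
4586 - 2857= 1729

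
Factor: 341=11^1*31^1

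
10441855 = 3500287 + 6941568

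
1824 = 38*48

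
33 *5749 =189717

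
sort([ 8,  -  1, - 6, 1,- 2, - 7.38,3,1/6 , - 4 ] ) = [ -7.38, - 6,-4, - 2, - 1,1/6 , 1,  3,8]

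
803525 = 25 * 32141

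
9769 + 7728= 17497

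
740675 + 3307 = 743982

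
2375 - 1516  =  859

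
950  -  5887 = -4937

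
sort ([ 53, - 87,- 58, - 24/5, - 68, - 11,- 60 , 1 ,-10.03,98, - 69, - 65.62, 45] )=[ - 87 , - 69, -68, - 65.62, - 60,- 58, - 11,- 10.03, - 24/5, 1, 45, 53,98]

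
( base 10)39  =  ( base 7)54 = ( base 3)1110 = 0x27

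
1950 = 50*39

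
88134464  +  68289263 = 156423727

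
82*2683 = 220006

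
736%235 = 31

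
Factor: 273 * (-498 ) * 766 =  - 2^2  *3^2 * 7^1*13^1*83^1 * 383^1  =  -104140764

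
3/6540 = 1/2180=   0.00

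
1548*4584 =7096032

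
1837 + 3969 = 5806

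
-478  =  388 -866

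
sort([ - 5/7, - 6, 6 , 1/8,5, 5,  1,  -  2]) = [ - 6, - 2, - 5/7,1/8,1,5,5, 6 ]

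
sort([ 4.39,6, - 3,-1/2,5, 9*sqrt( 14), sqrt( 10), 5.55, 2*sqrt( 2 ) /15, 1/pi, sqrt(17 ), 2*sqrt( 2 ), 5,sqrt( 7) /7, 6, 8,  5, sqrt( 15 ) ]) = [ - 3, - 1/2, 2 * sqrt( 2 ) /15, 1/pi,sqrt(  7)/7, 2 * sqrt( 2 ), sqrt( 10 ), sqrt( 15),sqrt( 17), 4.39,5, 5, 5, 5.55, 6,6,8, 9* sqrt (14)]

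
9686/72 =134 + 19/36 =134.53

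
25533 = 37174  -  11641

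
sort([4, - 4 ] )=[ - 4,4]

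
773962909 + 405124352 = 1179087261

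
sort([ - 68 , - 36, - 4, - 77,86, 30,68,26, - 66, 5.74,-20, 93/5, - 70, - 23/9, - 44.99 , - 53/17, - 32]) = [ - 77 , - 70,-68, - 66 , - 44.99, - 36, - 32, - 20,-4, - 53/17, - 23/9, 5.74, 93/5, 26,30,68, 86]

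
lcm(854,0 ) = 0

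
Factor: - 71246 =- 2^1*7^2*727^1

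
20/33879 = 20/33879 = 0.00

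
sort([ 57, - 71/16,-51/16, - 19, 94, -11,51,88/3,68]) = [ - 19, - 11,-71/16, - 51/16,88/3,51,57, 68,94]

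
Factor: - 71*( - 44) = 3124= 2^2*11^1*71^1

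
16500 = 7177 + 9323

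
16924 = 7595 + 9329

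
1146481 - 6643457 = - 5496976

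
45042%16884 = 11274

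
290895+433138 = 724033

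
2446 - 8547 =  - 6101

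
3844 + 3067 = 6911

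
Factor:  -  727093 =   -  271^1 * 2683^1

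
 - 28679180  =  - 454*63170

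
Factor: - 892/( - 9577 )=2^2 *61^( - 1 )*157^( - 1)* 223^1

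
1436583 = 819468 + 617115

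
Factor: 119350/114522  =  59675/57261= 3^( - 1)*5^2*7^1*11^1*31^1*19087^( - 1)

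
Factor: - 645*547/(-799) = 352815/799 = 3^1*5^1*17^( - 1)*43^1*47^( - 1 )*547^1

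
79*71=5609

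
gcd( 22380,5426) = 2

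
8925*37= 330225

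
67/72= 67/72 = 0.93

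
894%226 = 216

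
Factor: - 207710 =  - 2^1 * 5^1*20771^1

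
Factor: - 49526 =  - 2^1*24763^1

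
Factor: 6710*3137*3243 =68262782610 =2^1*3^1*5^1*11^1*23^1*47^1*61^1*3137^1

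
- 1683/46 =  -1683/46 = - 36.59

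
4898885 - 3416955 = 1481930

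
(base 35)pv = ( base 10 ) 906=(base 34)qm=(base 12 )636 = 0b1110001010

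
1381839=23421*59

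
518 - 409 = 109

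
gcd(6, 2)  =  2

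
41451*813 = 33699663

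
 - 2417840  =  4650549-7068389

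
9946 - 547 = 9399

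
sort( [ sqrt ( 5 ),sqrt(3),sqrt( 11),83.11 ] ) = [sqrt(3), sqrt ( 5 ),sqrt( 11),83.11]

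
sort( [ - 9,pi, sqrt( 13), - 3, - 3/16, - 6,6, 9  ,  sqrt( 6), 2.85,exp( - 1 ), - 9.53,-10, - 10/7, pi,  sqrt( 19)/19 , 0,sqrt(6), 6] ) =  [  -  10,-9.53 , - 9,-6, - 3 , - 10/7, - 3/16,0,sqrt(19)/19,exp(-1),  sqrt( 6),sqrt( 6), 2.85 , pi,pi, sqrt(13 ),6, 6,9 ]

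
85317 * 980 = 83610660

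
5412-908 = 4504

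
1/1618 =1/1618 = 0.00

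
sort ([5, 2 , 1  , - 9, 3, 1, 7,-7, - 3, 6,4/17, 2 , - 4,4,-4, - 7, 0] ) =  [  -  9, - 7, - 7, - 4, - 4, - 3,0, 4/17,  1,1,2, 2,  3,4,5,  6,  7 ] 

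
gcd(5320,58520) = 5320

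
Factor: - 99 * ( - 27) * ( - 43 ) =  - 114939 = - 3^5*11^1*43^1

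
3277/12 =273+1/12=273.08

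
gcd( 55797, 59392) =1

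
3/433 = 3/433 = 0.01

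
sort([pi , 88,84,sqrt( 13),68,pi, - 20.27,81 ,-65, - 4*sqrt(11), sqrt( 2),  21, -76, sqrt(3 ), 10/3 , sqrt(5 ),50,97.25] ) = [ - 76, - 65,  -  20.27, - 4*sqrt( 11 ),sqrt(2), sqrt (3),sqrt( 5 ),pi,  pi,10/3,sqrt( 13) , 21, 50, 68,81,84 , 88, 97.25 ] 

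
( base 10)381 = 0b101111101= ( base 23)gd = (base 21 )i3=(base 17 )157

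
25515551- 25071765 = 443786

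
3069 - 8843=-5774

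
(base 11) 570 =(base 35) JH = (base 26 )106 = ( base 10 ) 682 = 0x2aa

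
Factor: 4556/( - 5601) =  - 2^2*3^(-1)*17^1*67^1 * 1867^( - 1)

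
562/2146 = 281/1073 = 0.26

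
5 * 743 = 3715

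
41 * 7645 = 313445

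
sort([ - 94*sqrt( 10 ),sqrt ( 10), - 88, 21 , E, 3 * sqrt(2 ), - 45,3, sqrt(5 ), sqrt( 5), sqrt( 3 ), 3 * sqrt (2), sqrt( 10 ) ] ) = [ - 94*sqrt( 10), - 88,  -  45, sqrt(3),  sqrt( 5 ),  sqrt( 5), E, 3, sqrt(10 ),  sqrt( 10 ), 3*sqrt( 2),3*sqrt( 2), 21 ] 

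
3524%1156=56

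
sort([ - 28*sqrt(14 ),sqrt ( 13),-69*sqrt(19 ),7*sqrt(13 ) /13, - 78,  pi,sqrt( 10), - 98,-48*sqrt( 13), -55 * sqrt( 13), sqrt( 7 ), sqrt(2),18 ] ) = [ - 69*sqrt (19), - 55*sqrt(13), - 48*sqrt(13), - 28 * sqrt( 14), - 98 , - 78,sqrt(2),7*sqrt( 13)/13,sqrt(7),pi,sqrt(10), sqrt(13), 18 ]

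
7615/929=8 + 183/929 = 8.20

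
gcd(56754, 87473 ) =1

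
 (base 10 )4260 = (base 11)3223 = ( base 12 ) 2570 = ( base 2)1000010100100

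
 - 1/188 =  - 1/188 = - 0.01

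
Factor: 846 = 2^1*3^2 * 47^1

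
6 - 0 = 6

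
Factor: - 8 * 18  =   - 144  =  - 2^4*3^2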